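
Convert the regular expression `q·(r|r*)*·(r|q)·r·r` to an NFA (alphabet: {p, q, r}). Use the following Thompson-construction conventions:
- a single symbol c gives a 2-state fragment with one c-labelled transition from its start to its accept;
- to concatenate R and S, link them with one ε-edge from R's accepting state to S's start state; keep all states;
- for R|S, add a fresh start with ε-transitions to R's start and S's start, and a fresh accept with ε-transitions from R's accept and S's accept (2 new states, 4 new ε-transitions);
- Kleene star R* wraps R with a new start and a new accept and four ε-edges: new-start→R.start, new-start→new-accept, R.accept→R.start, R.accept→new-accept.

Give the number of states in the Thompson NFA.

22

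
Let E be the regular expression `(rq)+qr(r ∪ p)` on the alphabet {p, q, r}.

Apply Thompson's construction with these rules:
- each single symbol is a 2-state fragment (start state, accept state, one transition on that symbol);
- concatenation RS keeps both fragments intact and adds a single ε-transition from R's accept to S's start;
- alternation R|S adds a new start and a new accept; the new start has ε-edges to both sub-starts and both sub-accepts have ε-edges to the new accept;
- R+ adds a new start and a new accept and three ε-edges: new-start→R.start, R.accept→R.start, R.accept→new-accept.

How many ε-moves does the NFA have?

Bottom-up over the parse tree:
Each of the 6 symbol leaves contributes 0 ε-transitions.
  rq = 1 ε-transition
  (rq)+ = 4 ε-transitions
  r ∪ p = 4 ε-transitions
  (rq)+qr(r ∪ p) = 11 ε-transitions

11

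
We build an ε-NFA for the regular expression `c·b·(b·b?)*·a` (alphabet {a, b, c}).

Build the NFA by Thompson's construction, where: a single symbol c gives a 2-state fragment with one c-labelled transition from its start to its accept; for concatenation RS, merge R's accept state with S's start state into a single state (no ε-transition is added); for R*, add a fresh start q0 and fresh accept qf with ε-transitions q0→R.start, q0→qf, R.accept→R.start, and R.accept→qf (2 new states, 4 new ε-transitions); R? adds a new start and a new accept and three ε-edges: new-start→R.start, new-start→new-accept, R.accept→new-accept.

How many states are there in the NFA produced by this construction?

By structural recursion:
Each of the 5 symbol leaves contributes a 2-state fragment.
  b? = 4 states
  b·b? = 5 states
  (b·b?)* = 7 states
  c·b·(b·b?)*·a = 10 states

10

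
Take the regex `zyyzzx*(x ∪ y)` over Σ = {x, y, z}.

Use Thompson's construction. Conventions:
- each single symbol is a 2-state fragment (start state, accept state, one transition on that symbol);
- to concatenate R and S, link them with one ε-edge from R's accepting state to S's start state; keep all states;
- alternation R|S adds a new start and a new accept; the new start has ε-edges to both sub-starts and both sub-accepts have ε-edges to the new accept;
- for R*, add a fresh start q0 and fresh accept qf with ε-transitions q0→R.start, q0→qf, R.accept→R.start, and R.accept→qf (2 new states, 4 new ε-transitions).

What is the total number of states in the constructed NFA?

Recursing over subexpressions:
Each of the 8 symbol leaves contributes a 2-state fragment.
  x* → 4 states
  x ∪ y → 6 states
  zyyzzx*(x ∪ y) → 20 states

20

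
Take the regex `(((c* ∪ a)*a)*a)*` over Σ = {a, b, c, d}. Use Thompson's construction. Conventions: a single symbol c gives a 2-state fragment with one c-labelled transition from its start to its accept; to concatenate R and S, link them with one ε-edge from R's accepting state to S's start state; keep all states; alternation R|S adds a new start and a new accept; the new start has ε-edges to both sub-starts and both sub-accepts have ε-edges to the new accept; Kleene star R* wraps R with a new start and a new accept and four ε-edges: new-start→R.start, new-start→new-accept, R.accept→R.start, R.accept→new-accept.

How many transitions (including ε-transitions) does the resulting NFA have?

26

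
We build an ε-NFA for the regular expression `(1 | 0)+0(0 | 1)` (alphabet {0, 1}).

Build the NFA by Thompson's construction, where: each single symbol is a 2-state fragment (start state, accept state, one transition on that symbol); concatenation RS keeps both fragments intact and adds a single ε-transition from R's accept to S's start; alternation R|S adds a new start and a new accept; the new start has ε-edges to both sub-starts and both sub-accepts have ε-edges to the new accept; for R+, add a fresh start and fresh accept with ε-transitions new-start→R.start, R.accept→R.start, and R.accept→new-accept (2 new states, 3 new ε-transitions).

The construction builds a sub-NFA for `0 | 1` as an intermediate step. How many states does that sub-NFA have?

Fragment for `0 | 1`:
Each of the 2 symbol leaves contributes a 2-state fragment.
  0 | 1 = 6 states

6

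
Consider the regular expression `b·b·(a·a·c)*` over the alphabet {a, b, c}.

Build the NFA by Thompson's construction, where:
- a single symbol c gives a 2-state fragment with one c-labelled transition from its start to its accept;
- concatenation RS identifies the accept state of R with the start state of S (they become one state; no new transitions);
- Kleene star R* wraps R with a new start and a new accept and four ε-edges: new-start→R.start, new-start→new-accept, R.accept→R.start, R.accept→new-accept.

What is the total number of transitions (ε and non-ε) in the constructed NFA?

9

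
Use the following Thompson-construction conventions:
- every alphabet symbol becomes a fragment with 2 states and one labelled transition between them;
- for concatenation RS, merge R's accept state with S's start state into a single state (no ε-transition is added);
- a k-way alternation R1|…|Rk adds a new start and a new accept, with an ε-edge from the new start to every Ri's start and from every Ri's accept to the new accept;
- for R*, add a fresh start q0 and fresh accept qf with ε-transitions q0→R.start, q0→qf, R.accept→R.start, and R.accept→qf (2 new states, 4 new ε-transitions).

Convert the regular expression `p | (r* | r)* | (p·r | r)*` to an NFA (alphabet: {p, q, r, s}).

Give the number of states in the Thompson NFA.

Recursing over subexpressions:
Each of the 6 symbol leaves contributes a 2-state fragment.
  r* : 4 states
  r* | r : 8 states
  (r* | r)* : 10 states
  p·r : 3 states
  p·r | r : 7 states
  (p·r | r)* : 9 states
  p | (r* | r)* | (p·r | r)* : 23 states

23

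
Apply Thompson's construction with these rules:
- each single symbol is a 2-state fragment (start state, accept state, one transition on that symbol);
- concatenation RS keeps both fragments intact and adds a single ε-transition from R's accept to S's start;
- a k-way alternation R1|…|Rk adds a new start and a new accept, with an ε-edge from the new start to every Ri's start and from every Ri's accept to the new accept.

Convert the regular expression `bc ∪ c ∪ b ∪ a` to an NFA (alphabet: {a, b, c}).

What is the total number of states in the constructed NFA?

Building bottom-up:
Each of the 5 symbol leaves contributes a 2-state fragment.
  bc — 4 states
  bc ∪ c ∪ b ∪ a — 12 states

12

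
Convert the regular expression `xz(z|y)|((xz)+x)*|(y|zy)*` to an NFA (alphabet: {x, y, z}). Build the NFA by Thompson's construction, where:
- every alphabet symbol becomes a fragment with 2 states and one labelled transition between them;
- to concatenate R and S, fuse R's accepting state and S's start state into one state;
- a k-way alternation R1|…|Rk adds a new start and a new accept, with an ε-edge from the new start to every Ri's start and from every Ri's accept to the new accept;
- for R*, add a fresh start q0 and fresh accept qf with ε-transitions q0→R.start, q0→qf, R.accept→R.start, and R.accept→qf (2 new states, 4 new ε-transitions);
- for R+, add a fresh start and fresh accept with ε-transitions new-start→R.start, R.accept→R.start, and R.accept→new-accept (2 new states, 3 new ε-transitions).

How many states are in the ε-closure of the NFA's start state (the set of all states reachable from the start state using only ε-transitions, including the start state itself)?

12

Let C(F) = |ε-closure(F.start)| within fragment F, and note whether F accepts ε. Symbol fragments have C = 1 and do not accept ε. Then:
  z|y → |closure| = 1 + 1 + 1 = 3 (the new accept is not ε-reachable since no branch accepts ε)
  xz(z|y) → |closure| equals the left operand's closure size = 1 (its accept is not ε-reachable, so the closure stops there)
  xz → |closure| equals the left operand's closure size = 1 (its accept is not ε-reachable, so the closure stops there)
  (xz)+ → |closure| = 1 + 1 = 2 (the body doesn't accept ε, so the new accept is not reached)
  (xz)+x → |closure| equals the left operand's closure size = 2 (its accept is not ε-reachable, so the closure stops there)
  ((xz)+x)* → the star's fresh start ε-reaches both the body's start and the fresh accept: |closure| = 2 + 2 = 4
  zy → same as the first factor's closure: |closure| = 1
  y|zy → new start ε-reaches every alternative's start; none of them accept ε, so the new accept is not reached: |closure| = 1 + 1 + 1 = 3
  (y|zy)* → new start has ε-edges to the inner start and to the new accept, so |closure| = 2 + 3 = 5
  xz(z|y)|((xz)+x)*|(y|zy)* → new start ε-reaches every alternative's start; at least one alternative accepts ε, so the union's new accept is reached too: |closure| = 1 + 1 + 4 + 5 + 1 = 12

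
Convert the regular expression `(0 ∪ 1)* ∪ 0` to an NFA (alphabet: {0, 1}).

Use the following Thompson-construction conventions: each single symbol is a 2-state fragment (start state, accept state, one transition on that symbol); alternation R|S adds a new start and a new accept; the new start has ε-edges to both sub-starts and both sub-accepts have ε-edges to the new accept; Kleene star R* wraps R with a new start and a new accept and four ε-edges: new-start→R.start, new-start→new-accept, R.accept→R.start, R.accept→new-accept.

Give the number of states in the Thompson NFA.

12

By structural recursion:
Each of the 3 symbol leaves contributes a 2-state fragment.
  0 ∪ 1 : 6 states
  (0 ∪ 1)* : 8 states
  (0 ∪ 1)* ∪ 0 : 12 states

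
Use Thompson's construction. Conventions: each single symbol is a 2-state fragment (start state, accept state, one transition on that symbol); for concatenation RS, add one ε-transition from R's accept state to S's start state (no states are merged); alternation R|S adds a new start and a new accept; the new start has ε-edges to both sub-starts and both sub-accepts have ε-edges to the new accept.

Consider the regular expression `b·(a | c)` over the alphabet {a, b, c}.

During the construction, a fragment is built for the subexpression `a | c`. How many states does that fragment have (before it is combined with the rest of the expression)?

6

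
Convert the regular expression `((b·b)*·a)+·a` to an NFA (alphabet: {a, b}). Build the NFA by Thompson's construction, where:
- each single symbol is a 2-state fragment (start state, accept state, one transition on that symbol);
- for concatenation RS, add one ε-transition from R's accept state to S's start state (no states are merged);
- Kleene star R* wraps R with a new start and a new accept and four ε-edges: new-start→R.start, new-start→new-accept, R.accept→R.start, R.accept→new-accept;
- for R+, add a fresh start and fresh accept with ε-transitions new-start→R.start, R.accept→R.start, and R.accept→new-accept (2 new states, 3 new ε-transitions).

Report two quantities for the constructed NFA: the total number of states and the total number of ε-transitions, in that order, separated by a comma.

Per subexpression:
Each of the 4 symbol leaves contributes 2 states and 0 ε-transitions.
  b·b → 4 states, 1 ε-transition
  (b·b)* → 6 states, 5 ε-transitions
  (b·b)*·a → 8 states, 6 ε-transitions
  ((b·b)*·a)+ → 10 states, 9 ε-transitions
  ((b·b)*·a)+·a → 12 states, 10 ε-transitions

12, 10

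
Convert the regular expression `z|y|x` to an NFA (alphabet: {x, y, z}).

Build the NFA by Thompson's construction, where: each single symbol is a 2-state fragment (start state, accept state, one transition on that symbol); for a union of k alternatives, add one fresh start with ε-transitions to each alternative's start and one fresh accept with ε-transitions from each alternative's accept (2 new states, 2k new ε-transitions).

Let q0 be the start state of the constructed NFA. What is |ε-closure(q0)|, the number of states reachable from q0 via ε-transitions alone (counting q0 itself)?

4

Compute the ε-closure size of each fragment's start state recursively; a symbol fragment's start has no outgoing ε-edge, so its closure is just itself (size 1).
  z|y|x → C = 1 + 1 + 1 + 1 = 4 (the new accept is not ε-reachable since no branch accepts ε)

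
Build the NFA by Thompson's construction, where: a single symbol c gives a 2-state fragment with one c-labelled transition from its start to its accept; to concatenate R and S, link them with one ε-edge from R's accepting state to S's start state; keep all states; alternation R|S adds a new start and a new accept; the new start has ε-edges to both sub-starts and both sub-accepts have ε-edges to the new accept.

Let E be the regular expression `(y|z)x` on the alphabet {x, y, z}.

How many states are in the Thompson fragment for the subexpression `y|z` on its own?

Fragment for `y|z`:
Each of the 2 symbol leaves contributes a 2-state fragment.
  y|z → 6 states

6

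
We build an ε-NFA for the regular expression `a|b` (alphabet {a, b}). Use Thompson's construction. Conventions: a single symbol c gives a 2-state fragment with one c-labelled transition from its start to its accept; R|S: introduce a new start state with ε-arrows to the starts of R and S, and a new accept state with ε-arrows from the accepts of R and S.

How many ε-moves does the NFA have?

4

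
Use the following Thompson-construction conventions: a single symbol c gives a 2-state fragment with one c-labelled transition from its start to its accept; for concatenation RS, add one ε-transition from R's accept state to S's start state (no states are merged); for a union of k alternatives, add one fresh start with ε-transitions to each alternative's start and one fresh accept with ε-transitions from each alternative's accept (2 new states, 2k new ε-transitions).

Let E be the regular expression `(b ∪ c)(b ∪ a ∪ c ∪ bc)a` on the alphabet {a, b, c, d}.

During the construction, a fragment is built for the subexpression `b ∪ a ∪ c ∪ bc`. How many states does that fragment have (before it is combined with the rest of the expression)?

12

Fragment for `b ∪ a ∪ c ∪ bc`:
Each of the 5 symbol leaves contributes a 2-state fragment.
  bc : 4 states
  b ∪ a ∪ c ∪ bc : 12 states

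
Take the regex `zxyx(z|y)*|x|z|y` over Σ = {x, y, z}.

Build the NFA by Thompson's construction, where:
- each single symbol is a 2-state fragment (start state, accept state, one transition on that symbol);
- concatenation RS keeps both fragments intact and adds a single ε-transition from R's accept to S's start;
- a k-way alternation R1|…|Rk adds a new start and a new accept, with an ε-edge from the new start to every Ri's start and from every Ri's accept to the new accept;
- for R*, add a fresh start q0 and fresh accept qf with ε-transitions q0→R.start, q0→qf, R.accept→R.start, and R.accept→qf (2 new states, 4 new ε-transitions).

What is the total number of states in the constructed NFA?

24

Building bottom-up:
Each of the 9 symbol leaves contributes a 2-state fragment.
  z|y : 6 states
  (z|y)* : 8 states
  zxyx(z|y)* : 16 states
  zxyx(z|y)*|x|z|y : 24 states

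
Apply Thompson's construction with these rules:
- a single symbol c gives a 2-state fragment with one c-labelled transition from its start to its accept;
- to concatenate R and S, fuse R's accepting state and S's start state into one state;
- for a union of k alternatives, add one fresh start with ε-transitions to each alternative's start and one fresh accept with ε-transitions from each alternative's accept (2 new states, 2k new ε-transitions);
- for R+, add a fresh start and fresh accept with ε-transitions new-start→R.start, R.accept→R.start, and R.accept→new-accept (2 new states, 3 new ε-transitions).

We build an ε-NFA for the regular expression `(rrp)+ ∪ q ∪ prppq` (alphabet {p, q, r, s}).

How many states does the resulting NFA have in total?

Building bottom-up:
Each of the 9 symbol leaves contributes a 2-state fragment.
  rrp — 4 states
  (rrp)+ — 6 states
  prppq — 6 states
  (rrp)+ ∪ q ∪ prppq — 16 states

16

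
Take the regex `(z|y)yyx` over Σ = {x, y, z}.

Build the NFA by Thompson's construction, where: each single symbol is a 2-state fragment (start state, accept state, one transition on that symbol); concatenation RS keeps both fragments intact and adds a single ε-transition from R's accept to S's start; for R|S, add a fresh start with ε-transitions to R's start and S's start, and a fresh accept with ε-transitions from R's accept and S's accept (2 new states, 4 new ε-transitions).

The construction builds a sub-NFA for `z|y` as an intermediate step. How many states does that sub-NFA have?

6

Fragment for `z|y`:
Each of the 2 symbol leaves contributes a 2-state fragment.
  z|y = 6 states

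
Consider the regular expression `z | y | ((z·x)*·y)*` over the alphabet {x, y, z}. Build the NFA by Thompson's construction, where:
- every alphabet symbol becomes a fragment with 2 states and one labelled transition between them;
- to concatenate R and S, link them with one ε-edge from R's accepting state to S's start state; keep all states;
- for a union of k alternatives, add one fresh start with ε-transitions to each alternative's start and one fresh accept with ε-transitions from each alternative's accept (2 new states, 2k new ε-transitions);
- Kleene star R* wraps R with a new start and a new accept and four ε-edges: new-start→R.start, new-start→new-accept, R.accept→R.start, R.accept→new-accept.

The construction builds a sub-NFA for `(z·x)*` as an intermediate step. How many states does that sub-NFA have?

Fragment for `(z·x)*`:
Each of the 2 symbol leaves contributes a 2-state fragment.
  z·x → 4 states
  (z·x)* → 6 states

6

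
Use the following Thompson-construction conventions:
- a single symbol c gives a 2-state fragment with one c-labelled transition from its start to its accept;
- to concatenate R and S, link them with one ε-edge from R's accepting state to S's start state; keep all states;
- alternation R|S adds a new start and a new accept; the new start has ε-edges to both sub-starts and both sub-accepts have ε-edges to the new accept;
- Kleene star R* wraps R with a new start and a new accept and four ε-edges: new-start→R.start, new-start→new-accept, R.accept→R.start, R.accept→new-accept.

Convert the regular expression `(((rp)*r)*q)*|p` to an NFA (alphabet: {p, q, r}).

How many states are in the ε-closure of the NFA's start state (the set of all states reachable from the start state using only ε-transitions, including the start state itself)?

Let C(F) = |ε-closure(F.start)| within fragment F, and note whether F accepts ε. Symbol fragments have C = 1 and do not accept ε. Then:
  rp : same as the first factor's closure: |closure| = 1
  (rp)* : the star's fresh start ε-reaches both the body's start and the fresh accept: |closure| = 2 + 1 = 3
  (rp)*r : the left operand accepts ε, so the closure extends into the next operand (via the concat ε-link); |closure| = 3 + 1 = 4
  ((rp)*r)* : |closure| = 1 (new start) + 4 (body) + 1 (new accept) = 6
  ((rp)*r)*q : |closure| = 6 + 1 = 7 (closure spills across the concat boundary because the left factor accepts ε)
  (((rp)*r)*q)* : new start has ε-edges to the inner start and to the new accept, so |closure| = 2 + 7 = 9
  (((rp)*r)*q)*|p : new start ε-reaches every alternative's start; at least one alternative accepts ε, so the union's new accept is reached too: |closure| = 1 + 9 + 1 + 1 = 12

12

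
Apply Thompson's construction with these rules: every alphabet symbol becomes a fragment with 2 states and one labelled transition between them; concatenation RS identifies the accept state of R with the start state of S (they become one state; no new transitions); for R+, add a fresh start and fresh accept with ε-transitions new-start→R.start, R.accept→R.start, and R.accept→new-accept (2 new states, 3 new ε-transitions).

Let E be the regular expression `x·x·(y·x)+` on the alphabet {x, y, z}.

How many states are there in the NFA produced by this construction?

Per subexpression:
Each of the 4 symbol leaves contributes a 2-state fragment.
  y·x = 3 states
  (y·x)+ = 5 states
  x·x·(y·x)+ = 7 states

7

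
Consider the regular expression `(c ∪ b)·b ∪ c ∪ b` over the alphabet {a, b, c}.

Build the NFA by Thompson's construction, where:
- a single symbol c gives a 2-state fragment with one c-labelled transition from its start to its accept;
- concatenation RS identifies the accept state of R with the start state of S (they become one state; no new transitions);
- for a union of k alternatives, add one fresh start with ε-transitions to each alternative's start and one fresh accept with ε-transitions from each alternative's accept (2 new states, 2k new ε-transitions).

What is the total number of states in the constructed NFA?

Recursing over subexpressions:
Each of the 5 symbol leaves contributes a 2-state fragment.
  c ∪ b : 6 states
  (c ∪ b)·b : 7 states
  (c ∪ b)·b ∪ c ∪ b : 13 states

13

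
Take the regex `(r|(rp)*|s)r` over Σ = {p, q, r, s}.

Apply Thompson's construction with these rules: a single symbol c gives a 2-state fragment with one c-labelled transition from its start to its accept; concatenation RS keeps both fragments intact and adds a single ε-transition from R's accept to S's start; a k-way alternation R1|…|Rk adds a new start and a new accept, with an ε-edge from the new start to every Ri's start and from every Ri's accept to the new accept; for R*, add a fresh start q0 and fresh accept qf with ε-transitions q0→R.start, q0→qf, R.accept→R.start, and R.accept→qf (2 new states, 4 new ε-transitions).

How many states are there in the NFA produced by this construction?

14

Bottom-up over the parse tree:
Each of the 5 symbol leaves contributes a 2-state fragment.
  rp → 4 states
  (rp)* → 6 states
  r|(rp)*|s → 12 states
  (r|(rp)*|s)r → 14 states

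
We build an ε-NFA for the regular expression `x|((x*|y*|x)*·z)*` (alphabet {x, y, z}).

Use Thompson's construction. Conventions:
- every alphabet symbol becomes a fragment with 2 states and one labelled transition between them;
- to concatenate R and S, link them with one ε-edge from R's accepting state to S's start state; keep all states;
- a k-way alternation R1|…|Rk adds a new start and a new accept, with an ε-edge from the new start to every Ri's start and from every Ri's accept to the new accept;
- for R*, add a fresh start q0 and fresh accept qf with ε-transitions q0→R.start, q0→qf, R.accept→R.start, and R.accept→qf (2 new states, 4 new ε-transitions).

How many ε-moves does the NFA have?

Recursing over subexpressions:
Each of the 5 symbol leaves contributes 0 ε-transitions.
  x* : 4 ε-transitions
  y* : 4 ε-transitions
  x*|y*|x : 14 ε-transitions
  (x*|y*|x)* : 18 ε-transitions
  (x*|y*|x)*·z : 19 ε-transitions
  ((x*|y*|x)*·z)* : 23 ε-transitions
  x|((x*|y*|x)*·z)* : 27 ε-transitions

27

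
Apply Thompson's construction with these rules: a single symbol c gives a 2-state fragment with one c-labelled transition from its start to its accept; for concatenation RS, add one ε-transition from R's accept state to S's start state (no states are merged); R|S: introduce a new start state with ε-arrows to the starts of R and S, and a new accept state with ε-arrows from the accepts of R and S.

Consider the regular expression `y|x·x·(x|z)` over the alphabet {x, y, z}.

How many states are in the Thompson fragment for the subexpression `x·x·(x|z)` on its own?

10

Fragment for `x·x·(x|z)`:
Each of the 4 symbol leaves contributes a 2-state fragment.
  x|z : 6 states
  x·x·(x|z) : 10 states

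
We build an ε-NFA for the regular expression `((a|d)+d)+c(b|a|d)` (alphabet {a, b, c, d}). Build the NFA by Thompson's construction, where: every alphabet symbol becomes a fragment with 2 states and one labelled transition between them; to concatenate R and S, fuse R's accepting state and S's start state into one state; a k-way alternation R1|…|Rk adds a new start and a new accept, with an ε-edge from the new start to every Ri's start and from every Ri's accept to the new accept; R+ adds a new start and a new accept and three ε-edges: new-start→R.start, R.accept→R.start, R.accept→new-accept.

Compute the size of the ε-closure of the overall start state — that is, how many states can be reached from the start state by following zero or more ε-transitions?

Let C(F) = |ε-closure(F.start)| within fragment F, and note whether F accepts ε. Symbol fragments have C = 1 and do not accept ε. Then:
  a|d — new start ε-reaches every alternative's start; none of them accept ε, so the new accept is not reached: |closure| = 1 + 1 + 1 = 3
  (a|d)+ — new start ε-reaches only the body's start; the new accept needs a symbol first: |closure| = 1 + 3 = 4
  (a|d)+d — |closure| equals the left operand's closure size = 4 (its accept is not ε-reachable, so the closure stops there)
  ((a|d)+d)+ — new start ε-reaches only the body's start; the new accept needs a symbol first: |closure| = 1 + 4 = 5
  b|a|d — |closure| = 1 + 1 + 1 + 1 = 4 (the new accept is not ε-reachable since no branch accepts ε)
  ((a|d)+d)+c(b|a|d) — |closure| equals the left operand's closure size = 5 (its accept is not ε-reachable, so the closure stops there)

5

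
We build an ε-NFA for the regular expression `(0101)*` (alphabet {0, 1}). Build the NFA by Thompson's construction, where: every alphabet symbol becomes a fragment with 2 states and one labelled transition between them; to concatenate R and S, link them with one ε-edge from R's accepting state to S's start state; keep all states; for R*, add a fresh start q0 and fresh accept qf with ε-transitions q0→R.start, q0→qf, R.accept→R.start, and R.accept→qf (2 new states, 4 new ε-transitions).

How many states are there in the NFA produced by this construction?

10

Bottom-up over the parse tree:
Each of the 4 symbol leaves contributes a 2-state fragment.
  0101 → 8 states
  (0101)* → 10 states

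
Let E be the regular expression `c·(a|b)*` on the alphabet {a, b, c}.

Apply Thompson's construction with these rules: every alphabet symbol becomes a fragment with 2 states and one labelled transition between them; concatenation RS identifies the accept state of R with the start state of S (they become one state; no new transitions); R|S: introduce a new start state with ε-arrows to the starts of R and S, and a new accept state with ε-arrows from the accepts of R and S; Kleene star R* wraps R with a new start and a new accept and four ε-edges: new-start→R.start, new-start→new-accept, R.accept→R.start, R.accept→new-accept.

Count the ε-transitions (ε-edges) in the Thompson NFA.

8

By structural recursion:
Each of the 3 symbol leaves contributes 0 ε-transitions.
  a|b — 4 ε-transitions
  (a|b)* — 8 ε-transitions
  c·(a|b)* — 8 ε-transitions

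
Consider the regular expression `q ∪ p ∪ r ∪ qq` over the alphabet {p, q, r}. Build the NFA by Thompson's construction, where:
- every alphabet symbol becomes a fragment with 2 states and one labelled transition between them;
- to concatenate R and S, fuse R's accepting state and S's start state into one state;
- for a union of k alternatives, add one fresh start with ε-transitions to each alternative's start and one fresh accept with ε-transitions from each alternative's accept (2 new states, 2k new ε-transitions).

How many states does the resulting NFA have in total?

11

Recursing over subexpressions:
Each of the 5 symbol leaves contributes a 2-state fragment.
  qq — 3 states
  q ∪ p ∪ r ∪ qq — 11 states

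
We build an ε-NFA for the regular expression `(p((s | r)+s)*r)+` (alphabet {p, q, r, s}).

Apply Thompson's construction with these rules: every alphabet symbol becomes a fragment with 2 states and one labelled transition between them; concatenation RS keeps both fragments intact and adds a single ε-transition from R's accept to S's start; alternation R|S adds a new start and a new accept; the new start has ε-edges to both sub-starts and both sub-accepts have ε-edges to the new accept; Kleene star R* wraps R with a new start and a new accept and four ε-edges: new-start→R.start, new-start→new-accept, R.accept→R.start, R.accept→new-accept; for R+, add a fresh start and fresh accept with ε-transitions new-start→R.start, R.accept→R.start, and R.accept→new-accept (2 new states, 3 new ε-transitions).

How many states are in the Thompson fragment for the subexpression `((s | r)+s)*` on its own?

12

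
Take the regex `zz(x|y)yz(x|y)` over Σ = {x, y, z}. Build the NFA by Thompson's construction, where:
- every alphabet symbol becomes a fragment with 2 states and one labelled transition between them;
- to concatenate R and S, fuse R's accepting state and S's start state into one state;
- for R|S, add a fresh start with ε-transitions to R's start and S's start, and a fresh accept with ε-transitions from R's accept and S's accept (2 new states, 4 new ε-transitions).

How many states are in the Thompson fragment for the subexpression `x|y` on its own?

6

Fragment for `x|y`:
Each of the 2 symbol leaves contributes a 2-state fragment.
  x|y → 6 states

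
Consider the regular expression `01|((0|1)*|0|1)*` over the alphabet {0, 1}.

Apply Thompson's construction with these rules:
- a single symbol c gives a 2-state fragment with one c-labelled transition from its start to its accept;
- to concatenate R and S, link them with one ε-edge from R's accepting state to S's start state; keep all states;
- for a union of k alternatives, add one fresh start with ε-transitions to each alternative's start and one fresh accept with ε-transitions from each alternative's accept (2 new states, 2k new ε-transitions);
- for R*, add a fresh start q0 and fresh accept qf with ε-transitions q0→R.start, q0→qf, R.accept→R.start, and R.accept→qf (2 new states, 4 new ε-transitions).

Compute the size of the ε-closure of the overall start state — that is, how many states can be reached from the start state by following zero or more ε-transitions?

14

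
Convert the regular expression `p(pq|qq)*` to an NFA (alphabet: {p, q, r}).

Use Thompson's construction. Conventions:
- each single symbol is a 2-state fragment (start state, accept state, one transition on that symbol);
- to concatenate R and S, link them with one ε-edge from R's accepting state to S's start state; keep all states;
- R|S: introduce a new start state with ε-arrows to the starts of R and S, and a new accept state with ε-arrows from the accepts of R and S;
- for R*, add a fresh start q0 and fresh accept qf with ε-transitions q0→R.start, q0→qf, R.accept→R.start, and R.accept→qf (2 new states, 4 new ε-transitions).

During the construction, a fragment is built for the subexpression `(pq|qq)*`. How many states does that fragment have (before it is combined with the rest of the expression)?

12

Fragment for `(pq|qq)*`:
Each of the 4 symbol leaves contributes a 2-state fragment.
  pq : 4 states
  qq : 4 states
  pq|qq : 10 states
  (pq|qq)* : 12 states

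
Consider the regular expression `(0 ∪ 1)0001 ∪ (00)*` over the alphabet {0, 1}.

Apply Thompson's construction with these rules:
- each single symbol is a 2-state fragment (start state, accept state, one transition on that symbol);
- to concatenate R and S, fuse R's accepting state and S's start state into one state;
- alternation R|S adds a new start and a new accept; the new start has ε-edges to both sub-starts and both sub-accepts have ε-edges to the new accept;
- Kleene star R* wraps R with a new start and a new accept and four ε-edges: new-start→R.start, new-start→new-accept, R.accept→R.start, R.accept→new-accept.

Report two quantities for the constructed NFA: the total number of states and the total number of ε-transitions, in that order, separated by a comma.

17, 12

By structural recursion:
Each of the 8 symbol leaves contributes 2 states and 0 ε-transitions.
  0 ∪ 1 : 6 states, 4 ε-transitions
  (0 ∪ 1)0001 : 10 states, 4 ε-transitions
  00 : 3 states, 0 ε-transitions
  (00)* : 5 states, 4 ε-transitions
  (0 ∪ 1)0001 ∪ (00)* : 17 states, 12 ε-transitions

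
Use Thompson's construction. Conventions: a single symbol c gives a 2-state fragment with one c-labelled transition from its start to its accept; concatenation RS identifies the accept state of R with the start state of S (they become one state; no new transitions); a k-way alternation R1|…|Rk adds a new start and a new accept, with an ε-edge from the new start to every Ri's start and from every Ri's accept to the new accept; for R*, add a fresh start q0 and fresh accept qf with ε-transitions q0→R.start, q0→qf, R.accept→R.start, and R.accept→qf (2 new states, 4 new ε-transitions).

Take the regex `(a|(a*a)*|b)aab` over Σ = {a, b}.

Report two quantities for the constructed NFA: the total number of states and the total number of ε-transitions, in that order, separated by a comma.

16, 14

Building bottom-up:
Each of the 7 symbol leaves contributes 2 states and 0 ε-transitions.
  a* — 4 states, 4 ε-transitions
  a*a — 5 states, 4 ε-transitions
  (a*a)* — 7 states, 8 ε-transitions
  a|(a*a)*|b — 13 states, 14 ε-transitions
  (a|(a*a)*|b)aab — 16 states, 14 ε-transitions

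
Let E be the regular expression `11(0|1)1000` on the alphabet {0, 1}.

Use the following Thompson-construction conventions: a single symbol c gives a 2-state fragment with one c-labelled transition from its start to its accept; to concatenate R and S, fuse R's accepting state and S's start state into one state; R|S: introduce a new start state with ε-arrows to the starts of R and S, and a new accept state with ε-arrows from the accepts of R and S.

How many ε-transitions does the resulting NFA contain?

4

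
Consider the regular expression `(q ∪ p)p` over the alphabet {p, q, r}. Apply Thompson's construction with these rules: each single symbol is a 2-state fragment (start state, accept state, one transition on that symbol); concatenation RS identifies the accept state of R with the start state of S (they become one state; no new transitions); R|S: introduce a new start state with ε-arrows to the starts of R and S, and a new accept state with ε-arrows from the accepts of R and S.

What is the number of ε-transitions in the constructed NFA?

Recursing over subexpressions:
Each of the 3 symbol leaves contributes 0 ε-transitions.
  q ∪ p = 4 ε-transitions
  (q ∪ p)p = 4 ε-transitions

4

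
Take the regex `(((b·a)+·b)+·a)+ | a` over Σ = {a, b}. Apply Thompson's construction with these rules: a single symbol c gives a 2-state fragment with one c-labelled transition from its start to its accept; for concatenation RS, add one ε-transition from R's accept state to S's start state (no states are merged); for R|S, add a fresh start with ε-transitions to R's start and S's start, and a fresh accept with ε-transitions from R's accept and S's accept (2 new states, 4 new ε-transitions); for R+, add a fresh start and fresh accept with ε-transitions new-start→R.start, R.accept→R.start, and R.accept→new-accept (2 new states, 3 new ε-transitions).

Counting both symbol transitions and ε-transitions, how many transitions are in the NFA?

Recursing over subexpressions:
Each of the 5 symbol leaves contributes 1 transition (1 symbol, 0 ε).
  b·a = 3 transitions (2 symbol, 1 ε)
  (b·a)+ = 6 transitions (2 symbol, 4 ε)
  (b·a)+·b = 8 transitions (3 symbol, 5 ε)
  ((b·a)+·b)+ = 11 transitions (3 symbol, 8 ε)
  ((b·a)+·b)+·a = 13 transitions (4 symbol, 9 ε)
  (((b·a)+·b)+·a)+ = 16 transitions (4 symbol, 12 ε)
  (((b·a)+·b)+·a)+ | a = 21 transitions (5 symbol, 16 ε)

21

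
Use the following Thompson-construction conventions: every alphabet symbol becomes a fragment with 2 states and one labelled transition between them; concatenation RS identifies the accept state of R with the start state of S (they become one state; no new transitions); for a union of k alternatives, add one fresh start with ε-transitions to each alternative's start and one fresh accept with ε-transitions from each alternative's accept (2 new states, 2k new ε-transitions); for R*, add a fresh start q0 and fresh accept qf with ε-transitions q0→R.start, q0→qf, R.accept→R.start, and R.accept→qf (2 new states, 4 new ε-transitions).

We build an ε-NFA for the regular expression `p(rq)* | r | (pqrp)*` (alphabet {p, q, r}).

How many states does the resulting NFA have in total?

17

Per subexpression:
Each of the 8 symbol leaves contributes a 2-state fragment.
  rq : 3 states
  (rq)* : 5 states
  p(rq)* : 6 states
  pqrp : 5 states
  (pqrp)* : 7 states
  p(rq)* | r | (pqrp)* : 17 states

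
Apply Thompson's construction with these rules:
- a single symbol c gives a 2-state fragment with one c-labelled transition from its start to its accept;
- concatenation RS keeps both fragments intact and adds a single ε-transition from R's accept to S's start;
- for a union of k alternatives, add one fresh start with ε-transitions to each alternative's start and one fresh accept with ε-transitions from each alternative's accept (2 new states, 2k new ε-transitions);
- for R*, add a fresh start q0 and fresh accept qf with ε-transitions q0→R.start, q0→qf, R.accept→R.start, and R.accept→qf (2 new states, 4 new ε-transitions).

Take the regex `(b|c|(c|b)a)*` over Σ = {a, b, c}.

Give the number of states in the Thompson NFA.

16

Per subexpression:
Each of the 5 symbol leaves contributes a 2-state fragment.
  c|b : 6 states
  (c|b)a : 8 states
  b|c|(c|b)a : 14 states
  (b|c|(c|b)a)* : 16 states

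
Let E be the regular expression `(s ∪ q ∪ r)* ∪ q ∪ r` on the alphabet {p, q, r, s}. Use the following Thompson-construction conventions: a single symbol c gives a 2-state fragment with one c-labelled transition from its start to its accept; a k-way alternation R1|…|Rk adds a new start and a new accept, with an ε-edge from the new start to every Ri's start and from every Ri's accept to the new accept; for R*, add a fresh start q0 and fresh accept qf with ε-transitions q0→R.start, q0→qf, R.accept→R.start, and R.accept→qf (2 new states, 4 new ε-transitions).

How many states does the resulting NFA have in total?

Recursing over subexpressions:
Each of the 5 symbol leaves contributes a 2-state fragment.
  s ∪ q ∪ r : 8 states
  (s ∪ q ∪ r)* : 10 states
  (s ∪ q ∪ r)* ∪ q ∪ r : 16 states

16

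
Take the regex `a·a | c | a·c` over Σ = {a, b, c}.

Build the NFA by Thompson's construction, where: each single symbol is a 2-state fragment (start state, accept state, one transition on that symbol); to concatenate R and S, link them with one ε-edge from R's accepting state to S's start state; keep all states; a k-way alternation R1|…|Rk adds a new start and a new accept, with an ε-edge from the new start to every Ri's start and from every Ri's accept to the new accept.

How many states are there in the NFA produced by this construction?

Per subexpression:
Each of the 5 symbol leaves contributes a 2-state fragment.
  a·a — 4 states
  a·c — 4 states
  a·a | c | a·c — 12 states

12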